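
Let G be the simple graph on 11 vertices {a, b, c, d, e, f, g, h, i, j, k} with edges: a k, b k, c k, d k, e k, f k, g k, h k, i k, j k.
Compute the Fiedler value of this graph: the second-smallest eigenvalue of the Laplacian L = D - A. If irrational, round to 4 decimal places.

With the vertex order [a, b, c, d, e, f, g, h, i, j, k], the degrees are [1, 1, 1, 1, 1, 1, 1, 1, 1, 1, 10], giving D = diag(1, 1, 1, 1, 1, 1, 1, 1, 1, 1, 10) and L = D - A. The sorted Laplacian eigenvalues are [0, 1, 1, 1, 1, 1, 1, 1, 1, 1, 11]; the algebraic connectivity is the second entry, 1. The largest eigenvalue, 11, is at most the vertex count 11. The eigenvalues sum to 20, which equals trace(L) = 2|E|.

1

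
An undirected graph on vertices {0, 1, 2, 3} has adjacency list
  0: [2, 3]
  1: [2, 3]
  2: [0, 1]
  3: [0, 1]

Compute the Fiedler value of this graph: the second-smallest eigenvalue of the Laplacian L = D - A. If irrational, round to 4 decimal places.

2

With the vertex order [0, 1, 2, 3], the degrees are [2, 2, 2, 2], giving D = diag(2, 2, 2, 2) and L = D - A. The sorted Laplacian eigenvalues are [0, 2, 2, 4]; the algebraic connectivity is the second entry, 2. By the matrix-tree theorem the graph has (1/4) * product of the nonzero eigenvalues = 4 spanning trees.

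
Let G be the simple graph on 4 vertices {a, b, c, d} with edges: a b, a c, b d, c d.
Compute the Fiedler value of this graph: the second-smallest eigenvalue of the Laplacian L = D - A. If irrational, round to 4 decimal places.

Reading degrees in the order [a, b, c, d] gives [2, 2, 2, 2]; set D = diag(2, 2, 2, 2) and form L = D - A. The sorted Laplacian eigenvalues are [0, 2, 2, 4]; the algebraic connectivity is the second entry, 2. The largest eigenvalue, 4, is at most the vertex count 4. By the matrix-tree theorem the graph has (1/4) * product of the nonzero eigenvalues = 4 spanning trees.

2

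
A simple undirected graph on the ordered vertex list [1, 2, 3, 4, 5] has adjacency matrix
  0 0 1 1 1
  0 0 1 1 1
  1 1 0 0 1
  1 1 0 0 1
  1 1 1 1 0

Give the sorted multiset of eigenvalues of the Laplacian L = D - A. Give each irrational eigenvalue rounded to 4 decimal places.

With the vertex order [1, 2, 3, 4, 5], the degrees are [3, 3, 3, 3, 4], giving D = diag(3, 3, 3, 3, 4) and L = D - A. Since every row of L sums to 0, the all-ones vector is in the kernel and 0 is an eigenvalue. The single zero eigenvalue shows the graph is connected. The largest eigenvalue, 5, is at most the vertex count 5. The eigenvalues sum to 16, which equals trace(L) = 2|E|.

[0, 3, 3, 5, 5]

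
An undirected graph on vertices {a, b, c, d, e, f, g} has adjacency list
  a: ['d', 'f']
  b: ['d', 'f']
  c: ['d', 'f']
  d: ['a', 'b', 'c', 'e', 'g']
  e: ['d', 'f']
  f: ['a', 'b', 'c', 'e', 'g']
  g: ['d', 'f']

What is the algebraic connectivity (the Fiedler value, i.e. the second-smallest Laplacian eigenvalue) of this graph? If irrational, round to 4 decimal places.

2

Reading degrees in the order [a, b, c, d, e, f, g] gives [2, 2, 2, 5, 2, 5, 2]; set D = diag(2, 2, 2, 5, 2, 5, 2) and form L = D - A. Computing the eigenvalues of L and sorting gives [0, 2, 2, 2, 2, 5, 7]. The Fiedler value lambda_2 = 2 is strictly positive, so the graph is connected.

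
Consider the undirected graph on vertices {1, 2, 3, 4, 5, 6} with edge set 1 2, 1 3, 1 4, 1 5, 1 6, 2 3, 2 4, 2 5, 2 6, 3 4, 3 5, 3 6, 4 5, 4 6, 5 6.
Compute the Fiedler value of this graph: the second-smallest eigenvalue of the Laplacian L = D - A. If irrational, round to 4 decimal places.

6

With the vertex order [1, 2, 3, 4, 5, 6], the degrees are [5, 5, 5, 5, 5, 5], giving D = diag(5, 5, 5, 5, 5, 5) and L = D - A. Computing the eigenvalues of L and sorting gives [0, 6, 6, 6, 6, 6]. The Fiedler value lambda_2 = 6 is strictly positive, so the graph is connected. By the matrix-tree theorem the graph has (1/6) * product of the nonzero eigenvalues = 1296 spanning trees. The eigenvalues sum to 30, which equals trace(L) = 2|E|.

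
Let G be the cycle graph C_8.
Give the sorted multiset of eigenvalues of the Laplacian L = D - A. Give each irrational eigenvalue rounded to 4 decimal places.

[0, 0.5858, 0.5858, 2, 2, 3.4142, 3.4142, 4]

The graph has 8 vertices and degree multiset [2, 2, 2, 2, 2, 2, 2, 2]; D is the diagonal matrix of degrees and L = D - A. Since every row of L sums to 0, the all-ones vector is in the kernel and 0 is an eigenvalue. The single zero eigenvalue shows the graph is connected.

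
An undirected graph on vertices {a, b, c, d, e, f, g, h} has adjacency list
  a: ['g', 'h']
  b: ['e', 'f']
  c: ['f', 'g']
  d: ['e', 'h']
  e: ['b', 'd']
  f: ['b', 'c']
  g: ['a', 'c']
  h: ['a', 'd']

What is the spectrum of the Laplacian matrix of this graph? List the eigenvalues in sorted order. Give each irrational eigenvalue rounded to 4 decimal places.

With the vertex order [a, b, c, d, e, f, g, h], the degrees are [2, 2, 2, 2, 2, 2, 2, 2], giving D = diag(2, 2, 2, 2, 2, 2, 2, 2) and L = D - A. Since every row of L sums to 0, the all-ones vector is in the kernel and 0 is an eigenvalue. The single zero eigenvalue shows the graph is connected. There is one zero in the spectrum, matching the 1 component.

[0, 0.5858, 0.5858, 2, 2, 3.4142, 3.4142, 4]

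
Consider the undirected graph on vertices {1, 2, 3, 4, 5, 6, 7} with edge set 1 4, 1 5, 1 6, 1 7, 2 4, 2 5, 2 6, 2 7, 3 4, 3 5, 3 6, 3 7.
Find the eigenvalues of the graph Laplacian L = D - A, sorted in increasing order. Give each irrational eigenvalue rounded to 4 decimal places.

[0, 3, 3, 3, 4, 4, 7]

Reading degrees in the order [1, 2, 3, 4, 5, 6, 7] gives [4, 4, 4, 3, 3, 3, 3]; set D = diag(4, 4, 4, 3, 3, 3, 3) and form L = D - A. The multiplicity of 0 as a Laplacian eigenvalue equals the number of connected components. There is one zero in the spectrum, matching the 1 component. By the matrix-tree theorem the graph has (1/7) * product of the nonzero eigenvalues = 432 spanning trees.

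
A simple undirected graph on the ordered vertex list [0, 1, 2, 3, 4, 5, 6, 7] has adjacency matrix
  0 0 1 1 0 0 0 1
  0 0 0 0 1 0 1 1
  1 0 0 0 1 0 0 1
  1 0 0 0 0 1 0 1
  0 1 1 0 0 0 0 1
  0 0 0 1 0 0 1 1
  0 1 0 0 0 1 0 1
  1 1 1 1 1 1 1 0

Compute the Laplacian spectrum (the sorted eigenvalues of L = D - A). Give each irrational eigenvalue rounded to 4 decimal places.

With the vertex order [0, 1, 2, 3, 4, 5, 6, 7], the degrees are [3, 3, 3, 3, 3, 3, 3, 7], giving D = diag(3, 3, 3, 3, 3, 3, 3, 7) and L = D - A. Diagonalising L (or applying a numerical eigensolver to the 8x8 matrix) gives the spectrum above.

[0, 1.7530, 1.7530, 3.4450, 3.4450, 4.8019, 4.8019, 8]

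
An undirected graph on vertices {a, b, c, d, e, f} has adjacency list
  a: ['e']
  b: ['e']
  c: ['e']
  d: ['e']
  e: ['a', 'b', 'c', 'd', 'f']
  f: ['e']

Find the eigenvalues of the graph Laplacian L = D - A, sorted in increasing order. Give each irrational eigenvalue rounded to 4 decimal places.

Each diagonal entry of L is the vertex degree and each off-diagonal entry is -1 where an edge is present, 0 otherwise; in the order [a, b, c, d, e, f] the diagonal is [1, 1, 1, 1, 5, 1]. Since every row of L sums to 0, the all-ones vector is in the kernel and 0 is an eigenvalue. The largest eigenvalue, 6, is at most the vertex count 6. The eigenvalues sum to 10, which equals trace(L) = 2|E|.

[0, 1, 1, 1, 1, 6]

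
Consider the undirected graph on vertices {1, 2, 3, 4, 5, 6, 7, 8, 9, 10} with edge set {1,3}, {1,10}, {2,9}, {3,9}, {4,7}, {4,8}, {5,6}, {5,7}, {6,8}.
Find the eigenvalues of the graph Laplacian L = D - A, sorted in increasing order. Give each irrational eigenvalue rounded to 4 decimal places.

[0, 0, 0.3820, 1.3820, 1.3820, 1.3820, 2.6180, 3.6180, 3.6180, 3.6180]

Each diagonal entry of L is the vertex degree and each off-diagonal entry is -1 where an edge is present, 0 otherwise; in the order [1, 2, 3, 4, 5, 6, 7, 8, 9, 10] the diagonal is [2, 1, 2, 2, 2, 2, 2, 2, 2, 1]. The multiplicity of 0 as a Laplacian eigenvalue equals the number of connected components. The 2 zero eigenvalues correspond to the 2 connected components. The largest eigenvalue, 3.6180, is at most the vertex count 10.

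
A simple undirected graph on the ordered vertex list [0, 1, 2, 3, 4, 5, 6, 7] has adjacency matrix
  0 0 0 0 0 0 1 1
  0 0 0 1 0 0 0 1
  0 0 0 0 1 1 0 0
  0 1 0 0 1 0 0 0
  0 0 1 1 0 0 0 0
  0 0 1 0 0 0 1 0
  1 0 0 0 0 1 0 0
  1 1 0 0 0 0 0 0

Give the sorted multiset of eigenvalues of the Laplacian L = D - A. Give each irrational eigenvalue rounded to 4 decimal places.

Each diagonal entry of L is the vertex degree and each off-diagonal entry is -1 where an edge is present, 0 otherwise; in the order [0, 1, 2, 3, 4, 5, 6, 7] the diagonal is [2, 2, 2, 2, 2, 2, 2, 2]. The multiplicity of 0 as a Laplacian eigenvalue equals the number of connected components. The single zero eigenvalue shows the graph is connected. By the matrix-tree theorem the graph has (1/8) * product of the nonzero eigenvalues = 8 spanning trees.

[0, 0.5858, 0.5858, 2, 2, 3.4142, 3.4142, 4]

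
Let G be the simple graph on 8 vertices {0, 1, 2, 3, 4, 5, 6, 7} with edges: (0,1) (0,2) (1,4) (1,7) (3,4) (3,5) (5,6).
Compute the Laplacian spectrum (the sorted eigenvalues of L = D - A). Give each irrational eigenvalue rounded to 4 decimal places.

[0, 0.1864, 0.5858, 1, 2, 2.4707, 3.4142, 4.3429]

With the vertex order [0, 1, 2, 3, 4, 5, 6, 7], the degrees are [2, 3, 1, 2, 2, 2, 1, 1], giving D = diag(2, 3, 1, 2, 2, 2, 1, 1) and L = D - A. Since every row of L sums to 0, the all-ones vector is in the kernel and 0 is an eigenvalue. The eigenvalues sum to 14, which equals trace(L) = 2|E|.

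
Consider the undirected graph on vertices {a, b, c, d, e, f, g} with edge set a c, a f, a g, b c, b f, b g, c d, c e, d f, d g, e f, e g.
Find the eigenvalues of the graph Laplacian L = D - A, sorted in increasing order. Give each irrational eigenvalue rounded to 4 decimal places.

[0, 3, 3, 3, 4, 4, 7]

Reading degrees in the order [a, b, c, d, e, f, g] gives [3, 3, 4, 3, 3, 4, 4]; set D = diag(3, 3, 4, 3, 3, 4, 4) and form L = D - A. Since every row of L sums to 0, the all-ones vector is in the kernel and 0 is an eigenvalue.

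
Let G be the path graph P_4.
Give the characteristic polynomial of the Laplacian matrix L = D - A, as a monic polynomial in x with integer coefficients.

The graph has 4 vertices and degree multiset [2, 2, 1, 1]; D is the diagonal matrix of degrees and L = D - A. L has integer entries, so p(x) = det(xI - L) has integer coefficients. Expanding the determinant yields x^4 - 6x^3 + 10x^2 - 4x. The constant term is 0 because L is singular (the all-ones vector lies in its kernel). There is one zero in the spectrum, matching the 1 component. The eigenvalues sum to 6, which equals trace(L) = 2|E|.

x^4 - 6x^3 + 10x^2 - 4x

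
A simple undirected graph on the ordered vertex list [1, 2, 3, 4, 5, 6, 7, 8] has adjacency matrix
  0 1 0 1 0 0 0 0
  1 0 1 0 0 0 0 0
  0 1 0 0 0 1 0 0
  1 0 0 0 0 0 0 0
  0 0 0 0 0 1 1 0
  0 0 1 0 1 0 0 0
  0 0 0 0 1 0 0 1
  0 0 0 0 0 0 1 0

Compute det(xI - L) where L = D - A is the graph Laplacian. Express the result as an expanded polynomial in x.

Each diagonal entry of L is the vertex degree and each off-diagonal entry is -1 where an edge is present, 0 otherwise; in the order [1, 2, 3, 4, 5, 6, 7, 8] the diagonal is [2, 2, 2, 1, 2, 2, 2, 1]. L has integer entries, so p(x) = det(xI - L) has integer coefficients. Expanding the determinant yields x^8 - 14x^7 + 78x^6 - 220x^5 + 330x^4 - 252x^3 + 84x^2 - 8x. The constant term is 0 because L is singular (the all-ones vector lies in its kernel). There is one zero in the spectrum, matching the 1 component. By the matrix-tree theorem the graph has (1/8) * product of the nonzero eigenvalues = 1 spanning tree.

x^8 - 14x^7 + 78x^6 - 220x^5 + 330x^4 - 252x^3 + 84x^2 - 8x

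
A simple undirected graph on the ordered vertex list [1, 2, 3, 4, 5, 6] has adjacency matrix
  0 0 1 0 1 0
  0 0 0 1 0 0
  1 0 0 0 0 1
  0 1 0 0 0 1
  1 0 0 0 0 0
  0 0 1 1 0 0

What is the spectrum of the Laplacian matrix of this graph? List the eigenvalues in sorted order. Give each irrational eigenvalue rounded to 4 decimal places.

[0, 0.2679, 1, 2, 3, 3.7321]

With the vertex order [1, 2, 3, 4, 5, 6], the degrees are [2, 1, 2, 2, 1, 2], giving D = diag(2, 1, 2, 2, 1, 2) and L = D - A. The multiplicity of 0 as a Laplacian eigenvalue equals the number of connected components. The single zero eigenvalue shows the graph is connected. The largest eigenvalue, 3.7321, is at most the vertex count 6.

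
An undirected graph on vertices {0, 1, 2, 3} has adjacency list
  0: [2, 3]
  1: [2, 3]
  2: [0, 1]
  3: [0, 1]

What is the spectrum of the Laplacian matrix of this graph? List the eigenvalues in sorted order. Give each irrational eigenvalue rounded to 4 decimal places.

[0, 2, 2, 4]

Each diagonal entry of L is the vertex degree and each off-diagonal entry is -1 where an edge is present, 0 otherwise; in the order [0, 1, 2, 3] the diagonal is [2, 2, 2, 2]. The multiplicity of 0 as a Laplacian eigenvalue equals the number of connected components. The largest eigenvalue, 4, is at most the vertex count 4. The eigenvalues sum to 8, which equals trace(L) = 2|E|.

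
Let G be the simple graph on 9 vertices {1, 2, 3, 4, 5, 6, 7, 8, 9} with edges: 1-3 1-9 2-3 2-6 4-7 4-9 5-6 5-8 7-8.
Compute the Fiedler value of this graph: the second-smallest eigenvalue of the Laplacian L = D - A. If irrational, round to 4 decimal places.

0.4679

Reading degrees in the order [1, 2, 3, 4, 5, 6, 7, 8, 9] gives [2, 2, 2, 2, 2, 2, 2, 2, 2]; set D = diag(2, 2, 2, 2, 2, 2, 2, 2, 2) and form L = D - A. The smallest Laplacian eigenvalue is always 0. The next one, lambda_2 = 0.4679, measures how hard the graph is to disconnect: larger values mean better connectivity. The largest eigenvalue, 3.8794, is at most the vertex count 9. The eigenvalues sum to 18, which equals trace(L) = 2|E|.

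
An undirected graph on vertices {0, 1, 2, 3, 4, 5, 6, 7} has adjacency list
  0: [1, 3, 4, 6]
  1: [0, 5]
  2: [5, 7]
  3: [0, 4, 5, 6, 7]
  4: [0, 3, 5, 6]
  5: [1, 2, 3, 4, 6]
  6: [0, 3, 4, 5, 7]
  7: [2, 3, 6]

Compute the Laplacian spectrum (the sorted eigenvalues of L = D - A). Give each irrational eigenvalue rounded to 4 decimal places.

Reading degrees in the order [0, 1, 2, 3, 4, 5, 6, 7] gives [4, 2, 2, 5, 4, 5, 5, 3]; set D = diag(4, 2, 2, 5, 4, 5, 5, 3) and form L = D - A. Since every row of L sums to 0, the all-ones vector is in the kernel and 0 is an eigenvalue. The single zero eigenvalue shows the graph is connected.

[0, 1.4384, 2.1153, 3.3651, 4.5659, 5.5616, 6, 6.9537]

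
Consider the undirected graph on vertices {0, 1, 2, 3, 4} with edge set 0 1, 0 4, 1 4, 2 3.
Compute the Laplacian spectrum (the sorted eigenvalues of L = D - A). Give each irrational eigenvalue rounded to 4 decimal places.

Reading degrees in the order [0, 1, 2, 3, 4] gives [2, 2, 1, 1, 2]; set D = diag(2, 2, 1, 1, 2) and form L = D - A. L is symmetric positive semidefinite, so every eigenvalue is real and nonnegative. The 2 zero eigenvalues correspond to the 2 connected components.

[0, 0, 2, 3, 3]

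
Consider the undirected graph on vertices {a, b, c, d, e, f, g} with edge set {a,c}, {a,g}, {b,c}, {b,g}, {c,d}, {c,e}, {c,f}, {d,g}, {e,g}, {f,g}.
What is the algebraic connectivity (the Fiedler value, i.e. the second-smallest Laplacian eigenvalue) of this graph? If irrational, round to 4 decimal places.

With the vertex order [a, b, c, d, e, f, g], the degrees are [2, 2, 5, 2, 2, 2, 5], giving D = diag(2, 2, 5, 2, 2, 2, 5) and L = D - A. The sorted Laplacian eigenvalues are [0, 2, 2, 2, 2, 5, 7]; the algebraic connectivity is the second entry, 2. The eigenvalues sum to 20, which equals trace(L) = 2|E|. The largest eigenvalue, 7, is at most the vertex count 7.

2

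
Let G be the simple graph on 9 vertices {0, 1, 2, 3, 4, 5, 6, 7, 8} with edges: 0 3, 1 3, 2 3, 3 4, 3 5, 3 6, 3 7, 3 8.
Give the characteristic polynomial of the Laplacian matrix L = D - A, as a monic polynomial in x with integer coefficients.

Reading degrees in the order [0, 1, 2, 3, 4, 5, 6, 7, 8] gives [1, 1, 1, 8, 1, 1, 1, 1, 1]; set D = diag(1, 1, 1, 8, 1, 1, 1, 1, 1) and form L = D - A. Computing det(xI - L) by cofactor expansion (or equivalently via sum-over-permutations) gives x^9 - 16x^8 + 84x^7 - 224x^6 + 350x^5 - 336x^4 + 196x^3 - 64x^2 + 9x. The constant term is 0 because L is singular (the all-ones vector lies in its kernel). The largest eigenvalue, 9, is at most the vertex count 9.

x^9 - 16x^8 + 84x^7 - 224x^6 + 350x^5 - 336x^4 + 196x^3 - 64x^2 + 9x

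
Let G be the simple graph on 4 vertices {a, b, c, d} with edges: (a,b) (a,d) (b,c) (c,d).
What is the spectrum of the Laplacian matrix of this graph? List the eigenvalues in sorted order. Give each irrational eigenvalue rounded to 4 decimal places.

Each diagonal entry of L is the vertex degree and each off-diagonal entry is -1 where an edge is present, 0 otherwise; in the order [a, b, c, d] the diagonal is [2, 2, 2, 2]. L is symmetric positive semidefinite, so every eigenvalue is real and nonnegative. The eigenvalues sum to 8, which equals trace(L) = 2|E|. There is one zero in the spectrum, matching the 1 component.

[0, 2, 2, 4]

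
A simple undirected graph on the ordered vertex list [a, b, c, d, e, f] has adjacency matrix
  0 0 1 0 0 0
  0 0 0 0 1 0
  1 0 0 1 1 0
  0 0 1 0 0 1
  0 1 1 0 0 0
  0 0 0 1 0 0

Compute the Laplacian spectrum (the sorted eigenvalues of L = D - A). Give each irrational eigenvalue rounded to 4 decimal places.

Each diagonal entry of L is the vertex degree and each off-diagonal entry is -1 where an edge is present, 0 otherwise; in the order [a, b, c, d, e, f] the diagonal is [1, 1, 3, 2, 2, 1]. Since every row of L sums to 0, the all-ones vector is in the kernel and 0 is an eigenvalue. By the matrix-tree theorem the graph has (1/6) * product of the nonzero eigenvalues = 1 spanning tree.

[0, 0.3820, 0.6972, 2, 2.6180, 4.3028]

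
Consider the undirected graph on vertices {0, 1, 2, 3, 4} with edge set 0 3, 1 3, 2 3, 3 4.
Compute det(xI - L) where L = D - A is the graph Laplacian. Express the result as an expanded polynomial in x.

x^5 - 8x^4 + 18x^3 - 16x^2 + 5x

With the vertex order [0, 1, 2, 3, 4], the degrees are [1, 1, 1, 4, 1], giving D = diag(1, 1, 1, 4, 1) and L = D - A. The eigenvalues of L are [0, 1, 1, 1, 5]; the characteristic polynomial is the product of (x - lambda_i), which multiplies out to x^5 - 8x^4 + 18x^3 - 16x^2 + 5x. The constant term is 0 because L is singular (the all-ones vector lies in its kernel). The largest eigenvalue, 5, is at most the vertex count 5. There is one zero in the spectrum, matching the 1 component.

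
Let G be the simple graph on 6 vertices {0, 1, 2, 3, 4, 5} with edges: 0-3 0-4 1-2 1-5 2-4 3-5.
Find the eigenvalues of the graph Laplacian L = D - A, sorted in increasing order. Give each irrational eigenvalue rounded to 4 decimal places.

Each diagonal entry of L is the vertex degree and each off-diagonal entry is -1 where an edge is present, 0 otherwise; in the order [0, 1, 2, 3, 4, 5] the diagonal is [2, 2, 2, 2, 2, 2]. The multiplicity of 0 as a Laplacian eigenvalue equals the number of connected components. The eigenvalues sum to 12, which equals trace(L) = 2|E|.

[0, 1, 1, 3, 3, 4]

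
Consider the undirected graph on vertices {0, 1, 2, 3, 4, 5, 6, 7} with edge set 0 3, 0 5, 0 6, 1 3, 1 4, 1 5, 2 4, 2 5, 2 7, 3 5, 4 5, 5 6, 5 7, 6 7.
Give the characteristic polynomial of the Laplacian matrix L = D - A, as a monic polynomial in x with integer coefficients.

x^8 - 28x^7 + 322x^6 - 1974x^5 + 6965x^4 - 14126x^3 + 15225x^2 - 6728x

With the vertex order [0, 1, 2, 3, 4, 5, 6, 7], the degrees are [3, 3, 3, 3, 3, 7, 3, 3], giving D = diag(3, 3, 3, 3, 3, 7, 3, 3) and L = D - A. Computing det(xI - L) by cofactor expansion (or equivalently via sum-over-permutations) gives x^8 - 28x^7 + 322x^6 - 1974x^5 + 6965x^4 - 14126x^3 + 15225x^2 - 6728x. Since p(0) = det(-L) = 0, x divides p(x). The eigenvalues sum to 28, which equals trace(L) = 2|E|.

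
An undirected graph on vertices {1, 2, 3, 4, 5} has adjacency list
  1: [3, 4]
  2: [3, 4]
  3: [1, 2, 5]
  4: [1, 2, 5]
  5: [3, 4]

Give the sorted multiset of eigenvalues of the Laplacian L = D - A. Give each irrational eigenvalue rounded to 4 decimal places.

[0, 2, 2, 3, 5]

Each diagonal entry of L is the vertex degree and each off-diagonal entry is -1 where an edge is present, 0 otherwise; in the order [1, 2, 3, 4, 5] the diagonal is [2, 2, 3, 3, 2]. The multiplicity of 0 as a Laplacian eigenvalue equals the number of connected components. The single zero eigenvalue shows the graph is connected. By the matrix-tree theorem the graph has (1/5) * product of the nonzero eigenvalues = 12 spanning trees.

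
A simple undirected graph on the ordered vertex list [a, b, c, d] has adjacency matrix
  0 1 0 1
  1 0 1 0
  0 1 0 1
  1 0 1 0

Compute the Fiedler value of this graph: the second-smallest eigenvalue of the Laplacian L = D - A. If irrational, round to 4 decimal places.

Each diagonal entry of L is the vertex degree and each off-diagonal entry is -1 where an edge is present, 0 otherwise; in the order [a, b, c, d] the diagonal is [2, 2, 2, 2]. The sorted Laplacian eigenvalues are [0, 2, 2, 4]; the algebraic connectivity is the second entry, 2. The largest eigenvalue, 4, is at most the vertex count 4.

2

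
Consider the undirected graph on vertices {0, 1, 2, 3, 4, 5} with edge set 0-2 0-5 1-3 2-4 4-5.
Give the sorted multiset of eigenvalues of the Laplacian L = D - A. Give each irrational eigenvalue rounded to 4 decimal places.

With the vertex order [0, 1, 2, 3, 4, 5], the degrees are [2, 1, 2, 1, 2, 2], giving D = diag(2, 1, 2, 1, 2, 2) and L = D - A. L is symmetric positive semidefinite, so every eigenvalue is real and nonnegative. The 2 zero eigenvalues correspond to the 2 connected components.

[0, 0, 2, 2, 2, 4]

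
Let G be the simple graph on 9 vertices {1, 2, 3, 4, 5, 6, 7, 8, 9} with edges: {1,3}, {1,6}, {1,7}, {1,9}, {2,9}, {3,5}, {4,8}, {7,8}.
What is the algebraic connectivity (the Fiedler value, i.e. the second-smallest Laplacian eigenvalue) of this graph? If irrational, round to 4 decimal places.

0.2398

Reading degrees in the order [1, 2, 3, 4, 5, 6, 7, 8, 9] gives [4, 1, 2, 1, 1, 1, 2, 2, 2]; set D = diag(4, 1, 2, 1, 1, 1, 2, 2, 2) and form L = D - A. The smallest Laplacian eigenvalue is always 0. The next one, lambda_2 = 0.2398, measures how hard the graph is to disconnect: larger values mean better connectivity. The eigenvalues sum to 16, which equals trace(L) = 2|E|.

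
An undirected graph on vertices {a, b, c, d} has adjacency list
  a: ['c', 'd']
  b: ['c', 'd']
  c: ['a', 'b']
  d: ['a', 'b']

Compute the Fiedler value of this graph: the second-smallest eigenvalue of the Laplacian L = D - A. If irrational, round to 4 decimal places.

Reading degrees in the order [a, b, c, d] gives [2, 2, 2, 2]; set D = diag(2, 2, 2, 2) and form L = D - A. Computing the eigenvalues of L and sorting gives [0, 2, 2, 4]. The Fiedler value lambda_2 = 2 is strictly positive, so the graph is connected. The eigenvalues sum to 8, which equals trace(L) = 2|E|. The largest eigenvalue, 4, is at most the vertex count 4.

2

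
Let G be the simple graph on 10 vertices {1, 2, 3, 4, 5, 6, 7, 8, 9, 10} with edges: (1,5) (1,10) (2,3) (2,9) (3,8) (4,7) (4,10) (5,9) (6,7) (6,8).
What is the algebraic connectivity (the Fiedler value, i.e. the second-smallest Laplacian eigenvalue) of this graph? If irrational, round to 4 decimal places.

0.3820

Reading degrees in the order [1, 2, 3, 4, 5, 6, 7, 8, 9, 10] gives [2, 2, 2, 2, 2, 2, 2, 2, 2, 2]; set D = diag(2, 2, 2, 2, 2, 2, 2, 2, 2, 2) and form L = D - A. The sorted Laplacian eigenvalues are [0, 0.3820, 0.3820, 1.3820, 1.3820, 2.6180, 2.6180, 3.6180, 3.6180, 4]; the algebraic connectivity is the second entry, 0.3820. The eigenvalues sum to 20, which equals trace(L) = 2|E|.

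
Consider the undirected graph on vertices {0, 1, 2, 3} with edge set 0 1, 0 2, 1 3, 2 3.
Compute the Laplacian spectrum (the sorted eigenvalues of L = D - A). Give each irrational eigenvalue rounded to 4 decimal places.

With the vertex order [0, 1, 2, 3], the degrees are [2, 2, 2, 2], giving D = diag(2, 2, 2, 2) and L = D - A. L is symmetric positive semidefinite, so every eigenvalue is real and nonnegative. The eigenvalues sum to 8, which equals trace(L) = 2|E|. By the matrix-tree theorem the graph has (1/4) * product of the nonzero eigenvalues = 4 spanning trees.

[0, 2, 2, 4]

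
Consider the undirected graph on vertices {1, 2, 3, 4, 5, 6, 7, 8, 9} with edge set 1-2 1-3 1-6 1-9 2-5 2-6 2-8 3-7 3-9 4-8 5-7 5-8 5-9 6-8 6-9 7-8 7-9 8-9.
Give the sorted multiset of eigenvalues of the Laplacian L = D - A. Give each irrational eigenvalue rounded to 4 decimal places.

Each diagonal entry of L is the vertex degree and each off-diagonal entry is -1 where an edge is present, 0 otherwise; in the order [1, 2, 3, 4, 5, 6, 7, 8, 9] the diagonal is [4, 4, 3, 1, 4, 4, 4, 6, 6]. L is symmetric positive semidefinite, so every eigenvalue is real and nonnegative. The single zero eigenvalue shows the graph is connected. There is one zero in the spectrum, matching the 1 component.

[0, 0.9280, 2.4842, 2.8709, 4.5143, 5.2662, 5.5219, 6.8660, 7.5485]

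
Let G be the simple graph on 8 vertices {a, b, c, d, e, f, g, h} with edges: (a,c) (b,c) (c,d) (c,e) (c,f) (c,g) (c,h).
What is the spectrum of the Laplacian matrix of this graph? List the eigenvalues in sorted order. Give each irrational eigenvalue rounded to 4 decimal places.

With the vertex order [a, b, c, d, e, f, g, h], the degrees are [1, 1, 7, 1, 1, 1, 1, 1], giving D = diag(1, 1, 7, 1, 1, 1, 1, 1) and L = D - A. L is symmetric positive semidefinite, so every eigenvalue is real and nonnegative. The single zero eigenvalue shows the graph is connected. The largest eigenvalue, 8, is at most the vertex count 8. The eigenvalues sum to 14, which equals trace(L) = 2|E|.

[0, 1, 1, 1, 1, 1, 1, 8]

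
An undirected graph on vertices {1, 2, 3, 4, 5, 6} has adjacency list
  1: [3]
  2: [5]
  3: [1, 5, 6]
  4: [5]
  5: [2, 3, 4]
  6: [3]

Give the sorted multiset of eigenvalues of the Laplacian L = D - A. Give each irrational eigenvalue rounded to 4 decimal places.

[0, 0.4384, 1, 1, 3, 4.5616]

Reading degrees in the order [1, 2, 3, 4, 5, 6] gives [1, 1, 3, 1, 3, 1]; set D = diag(1, 1, 3, 1, 3, 1) and form L = D - A. Diagonalising L (or applying a numerical eigensolver to the 6x6 matrix) gives the spectrum above. The single zero eigenvalue shows the graph is connected.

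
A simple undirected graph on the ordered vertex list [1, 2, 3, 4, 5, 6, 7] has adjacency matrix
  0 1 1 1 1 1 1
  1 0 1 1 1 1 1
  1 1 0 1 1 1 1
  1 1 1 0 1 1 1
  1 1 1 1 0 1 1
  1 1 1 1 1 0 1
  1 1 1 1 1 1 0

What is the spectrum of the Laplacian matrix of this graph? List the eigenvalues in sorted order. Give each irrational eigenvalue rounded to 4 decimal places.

[0, 7, 7, 7, 7, 7, 7]

Reading degrees in the order [1, 2, 3, 4, 5, 6, 7] gives [6, 6, 6, 6, 6, 6, 6]; set D = diag(6, 6, 6, 6, 6, 6, 6) and form L = D - A. The multiplicity of 0 as a Laplacian eigenvalue equals the number of connected components. There is one zero in the spectrum, matching the 1 component.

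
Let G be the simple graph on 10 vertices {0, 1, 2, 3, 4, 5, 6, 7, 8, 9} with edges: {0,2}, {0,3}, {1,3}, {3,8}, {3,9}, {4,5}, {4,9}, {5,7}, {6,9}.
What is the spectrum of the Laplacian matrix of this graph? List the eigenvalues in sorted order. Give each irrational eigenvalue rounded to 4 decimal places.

With the vertex order [0, 1, 2, 3, 4, 5, 6, 7, 8, 9], the degrees are [2, 1, 1, 4, 2, 2, 1, 1, 1, 3], giving D = diag(2, 1, 1, 4, 2, 2, 1, 1, 1, 3) and L = D - A. The multiplicity of 0 as a Laplacian eigenvalue equals the number of connected components. By the matrix-tree theorem the graph has (1/10) * product of the nonzero eigenvalues = 1 spanning tree.

[0, 0.1769, 0.4716, 0.6288, 1, 1.4112, 2.3497, 2.8697, 3.7491, 5.3430]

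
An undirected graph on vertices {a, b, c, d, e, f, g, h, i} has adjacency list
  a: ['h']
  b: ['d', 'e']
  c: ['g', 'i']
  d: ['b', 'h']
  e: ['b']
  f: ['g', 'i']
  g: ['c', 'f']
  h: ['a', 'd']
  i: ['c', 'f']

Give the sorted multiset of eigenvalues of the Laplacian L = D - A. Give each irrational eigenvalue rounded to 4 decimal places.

[0, 0, 0.3820, 1.3820, 2, 2, 2.6180, 3.6180, 4]

With the vertex order [a, b, c, d, e, f, g, h, i], the degrees are [1, 2, 2, 2, 1, 2, 2, 2, 2], giving D = diag(1, 2, 2, 2, 1, 2, 2, 2, 2) and L = D - A. L is symmetric positive semidefinite, so every eigenvalue is real and nonnegative. The 2 zero eigenvalues correspond to the 2 connected components. The eigenvalues sum to 16, which equals trace(L) = 2|E|.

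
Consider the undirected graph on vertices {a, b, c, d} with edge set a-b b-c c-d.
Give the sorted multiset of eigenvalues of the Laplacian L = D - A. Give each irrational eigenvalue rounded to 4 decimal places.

[0, 0.5858, 2, 3.4142]

With the vertex order [a, b, c, d], the degrees are [1, 2, 2, 1], giving D = diag(1, 2, 2, 1) and L = D - A. Since every row of L sums to 0, the all-ones vector is in the kernel and 0 is an eigenvalue. The single zero eigenvalue shows the graph is connected. The largest eigenvalue, 3.4142, is at most the vertex count 4.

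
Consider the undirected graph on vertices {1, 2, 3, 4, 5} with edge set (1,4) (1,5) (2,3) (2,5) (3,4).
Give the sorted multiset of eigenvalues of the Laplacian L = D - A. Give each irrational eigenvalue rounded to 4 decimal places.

Reading degrees in the order [1, 2, 3, 4, 5] gives [2, 2, 2, 2, 2]; set D = diag(2, 2, 2, 2, 2) and form L = D - A. L is symmetric positive semidefinite, so every eigenvalue is real and nonnegative. The single zero eigenvalue shows the graph is connected. There is one zero in the spectrum, matching the 1 component.

[0, 1.3820, 1.3820, 3.6180, 3.6180]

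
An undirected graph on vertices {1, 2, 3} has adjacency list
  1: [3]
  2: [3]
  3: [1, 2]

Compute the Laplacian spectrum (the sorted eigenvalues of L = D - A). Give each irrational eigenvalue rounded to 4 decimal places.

Reading degrees in the order [1, 2, 3] gives [1, 1, 2]; set D = diag(1, 1, 2) and form L = D - A. Diagonalising L (or applying a numerical eigensolver to the 3x3 matrix) gives the spectrum above. The single zero eigenvalue shows the graph is connected. The largest eigenvalue, 3, is at most the vertex count 3. By the matrix-tree theorem the graph has (1/3) * product of the nonzero eigenvalues = 1 spanning tree.

[0, 1, 3]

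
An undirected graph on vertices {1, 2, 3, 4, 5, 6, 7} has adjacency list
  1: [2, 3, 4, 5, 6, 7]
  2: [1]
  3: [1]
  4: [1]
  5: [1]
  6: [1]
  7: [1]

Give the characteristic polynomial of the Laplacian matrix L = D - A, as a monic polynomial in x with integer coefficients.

x^7 - 12x^6 + 45x^5 - 80x^4 + 75x^3 - 36x^2 + 7x

Reading degrees in the order [1, 2, 3, 4, 5, 6, 7] gives [6, 1, 1, 1, 1, 1, 1]; set D = diag(6, 1, 1, 1, 1, 1, 1) and form L = D - A. Computing det(xI - L) by cofactor expansion (or equivalently via sum-over-permutations) gives x^7 - 12x^6 + 45x^5 - 80x^4 + 75x^3 - 36x^2 + 7x. The coefficient of x^6 equals -trace(L) = -12, matching the sum of degrees.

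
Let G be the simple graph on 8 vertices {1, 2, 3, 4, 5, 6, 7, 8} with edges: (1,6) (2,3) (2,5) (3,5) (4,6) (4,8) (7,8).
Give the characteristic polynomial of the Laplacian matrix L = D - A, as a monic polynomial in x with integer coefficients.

x^8 - 14x^7 + 78x^6 - 218x^5 + 314x^4 - 210x^3 + 45x^2

Reading degrees in the order [1, 2, 3, 4, 5, 6, 7, 8] gives [1, 2, 2, 2, 2, 2, 1, 2]; set D = diag(1, 2, 2, 2, 2, 2, 1, 2) and form L = D - A. L has integer entries, so p(x) = det(xI - L) has integer coefficients. Expanding the determinant yields x^8 - 14x^7 + 78x^6 - 218x^5 + 314x^4 - 210x^3 + 45x^2. Since p(0) = det(-L) = 0, x divides p(x). There are 2 zeros in the spectrum, matching the 2 components. The eigenvalues sum to 14, which equals trace(L) = 2|E|.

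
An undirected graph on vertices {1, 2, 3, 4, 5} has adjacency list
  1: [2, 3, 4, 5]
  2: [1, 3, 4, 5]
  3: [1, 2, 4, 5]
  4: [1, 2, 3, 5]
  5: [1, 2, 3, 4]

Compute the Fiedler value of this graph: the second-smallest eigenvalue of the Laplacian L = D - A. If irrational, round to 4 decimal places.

Each diagonal entry of L is the vertex degree and each off-diagonal entry is -1 where an edge is present, 0 otherwise; in the order [1, 2, 3, 4, 5] the diagonal is [4, 4, 4, 4, 4]. The sorted Laplacian eigenvalues are [0, 5, 5, 5, 5]; the algebraic connectivity is the second entry, 5. By the matrix-tree theorem the graph has (1/5) * product of the nonzero eigenvalues = 125 spanning trees. The largest eigenvalue, 5, is at most the vertex count 5.

5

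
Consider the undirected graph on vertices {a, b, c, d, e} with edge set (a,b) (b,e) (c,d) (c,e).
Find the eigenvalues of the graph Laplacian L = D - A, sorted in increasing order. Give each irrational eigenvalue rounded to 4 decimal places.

[0, 0.3820, 1.3820, 2.6180, 3.6180]

Reading degrees in the order [a, b, c, d, e] gives [1, 2, 2, 1, 2]; set D = diag(1, 2, 2, 1, 2) and form L = D - A. L is symmetric positive semidefinite, so every eigenvalue is real and nonnegative. The single zero eigenvalue shows the graph is connected. There is one zero in the spectrum, matching the 1 component.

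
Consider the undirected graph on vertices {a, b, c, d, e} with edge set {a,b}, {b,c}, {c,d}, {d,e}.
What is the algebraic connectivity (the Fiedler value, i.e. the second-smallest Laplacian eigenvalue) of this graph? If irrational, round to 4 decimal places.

0.3820

With the vertex order [a, b, c, d, e], the degrees are [1, 2, 2, 2, 1], giving D = diag(1, 2, 2, 2, 1) and L = D - A. The smallest Laplacian eigenvalue is always 0. The next one, lambda_2 = 0.3820, measures how hard the graph is to disconnect: larger values mean better connectivity.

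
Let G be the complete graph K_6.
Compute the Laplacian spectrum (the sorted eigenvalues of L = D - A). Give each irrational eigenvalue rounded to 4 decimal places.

The graph has 6 vertices and degree multiset [5, 5, 5, 5, 5, 5]; D is the diagonal matrix of degrees and L = D - A. Since every row of L sums to 0, the all-ones vector is in the kernel and 0 is an eigenvalue.

[0, 6, 6, 6, 6, 6]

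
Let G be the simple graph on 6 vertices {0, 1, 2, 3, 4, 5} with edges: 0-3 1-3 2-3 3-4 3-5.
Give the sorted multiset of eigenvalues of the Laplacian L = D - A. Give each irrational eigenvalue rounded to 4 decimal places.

[0, 1, 1, 1, 1, 6]

With the vertex order [0, 1, 2, 3, 4, 5], the degrees are [1, 1, 1, 5, 1, 1], giving D = diag(1, 1, 1, 5, 1, 1) and L = D - A. Diagonalising L (or applying a numerical eigensolver to the 6x6 matrix) gives the spectrum above. The single zero eigenvalue shows the graph is connected.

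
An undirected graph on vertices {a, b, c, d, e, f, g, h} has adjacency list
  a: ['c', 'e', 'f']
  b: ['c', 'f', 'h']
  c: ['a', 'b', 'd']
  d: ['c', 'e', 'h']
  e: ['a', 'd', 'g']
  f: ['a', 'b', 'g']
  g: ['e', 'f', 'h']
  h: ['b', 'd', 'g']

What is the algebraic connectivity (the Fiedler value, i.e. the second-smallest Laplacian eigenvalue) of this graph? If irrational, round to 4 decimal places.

2

Each diagonal entry of L is the vertex degree and each off-diagonal entry is -1 where an edge is present, 0 otherwise; in the order [a, b, c, d, e, f, g, h] the diagonal is [3, 3, 3, 3, 3, 3, 3, 3]. The sorted Laplacian eigenvalues are [0, 2, 2, 2, 4, 4, 4, 6]; the algebraic connectivity is the second entry, 2.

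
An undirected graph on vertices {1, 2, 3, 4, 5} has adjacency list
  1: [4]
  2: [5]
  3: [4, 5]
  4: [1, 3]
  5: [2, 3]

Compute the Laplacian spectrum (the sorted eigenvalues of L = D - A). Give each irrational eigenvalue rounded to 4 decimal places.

[0, 0.3820, 1.3820, 2.6180, 3.6180]

With the vertex order [1, 2, 3, 4, 5], the degrees are [1, 1, 2, 2, 2], giving D = diag(1, 1, 2, 2, 2) and L = D - A. The multiplicity of 0 as a Laplacian eigenvalue equals the number of connected components. The single zero eigenvalue shows the graph is connected.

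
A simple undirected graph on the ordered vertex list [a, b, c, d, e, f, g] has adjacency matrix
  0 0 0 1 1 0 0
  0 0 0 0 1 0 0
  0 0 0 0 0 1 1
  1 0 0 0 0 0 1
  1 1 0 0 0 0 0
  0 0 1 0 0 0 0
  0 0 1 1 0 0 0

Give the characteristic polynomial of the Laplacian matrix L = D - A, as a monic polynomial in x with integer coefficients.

Each diagonal entry of L is the vertex degree and each off-diagonal entry is -1 where an edge is present, 0 otherwise; in the order [a, b, c, d, e, f, g] the diagonal is [2, 1, 2, 2, 2, 1, 2]. Computing det(xI - L) by cofactor expansion (or equivalently via sum-over-permutations) gives x^7 - 12x^6 + 55x^5 - 120x^4 + 126x^3 - 56x^2 + 7x. Since p(0) = det(-L) = 0, x divides p(x). There is one zero in the spectrum, matching the 1 component. The largest eigenvalue, 3.8019, is at most the vertex count 7.

x^7 - 12x^6 + 55x^5 - 120x^4 + 126x^3 - 56x^2 + 7x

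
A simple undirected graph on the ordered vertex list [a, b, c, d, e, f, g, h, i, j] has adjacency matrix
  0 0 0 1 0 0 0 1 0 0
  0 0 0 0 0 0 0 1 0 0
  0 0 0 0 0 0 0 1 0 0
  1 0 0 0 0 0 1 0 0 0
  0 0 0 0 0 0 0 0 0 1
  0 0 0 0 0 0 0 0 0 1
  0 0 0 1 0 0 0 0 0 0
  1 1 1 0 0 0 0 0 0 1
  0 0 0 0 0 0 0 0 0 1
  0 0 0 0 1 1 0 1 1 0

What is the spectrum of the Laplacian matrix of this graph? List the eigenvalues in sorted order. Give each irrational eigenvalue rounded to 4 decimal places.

Each diagonal entry of L is the vertex degree and each off-diagonal entry is -1 where an edge is present, 0 otherwise; in the order [a, b, c, d, e, f, g, h, i, j] the diagonal is [2, 1, 1, 2, 1, 1, 1, 4, 1, 4]. Diagonalising L (or applying a numerical eigensolver to the 10x10 matrix) gives the spectrum above. The largest eigenvalue, 5.6821, is at most the vertex count 10.

[0, 0.2022, 0.4696, 1, 1, 1, 1.4719, 3.0620, 4.1122, 5.6821]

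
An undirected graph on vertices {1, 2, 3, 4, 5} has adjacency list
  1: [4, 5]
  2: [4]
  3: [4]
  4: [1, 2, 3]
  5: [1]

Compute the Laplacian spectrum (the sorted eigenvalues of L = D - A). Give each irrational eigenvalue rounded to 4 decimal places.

[0, 0.5188, 1, 2.3111, 4.1701]

With the vertex order [1, 2, 3, 4, 5], the degrees are [2, 1, 1, 3, 1], giving D = diag(2, 1, 1, 3, 1) and L = D - A. The multiplicity of 0 as a Laplacian eigenvalue equals the number of connected components. The single zero eigenvalue shows the graph is connected. The largest eigenvalue, 4.1701, is at most the vertex count 5. The eigenvalues sum to 8, which equals trace(L) = 2|E|.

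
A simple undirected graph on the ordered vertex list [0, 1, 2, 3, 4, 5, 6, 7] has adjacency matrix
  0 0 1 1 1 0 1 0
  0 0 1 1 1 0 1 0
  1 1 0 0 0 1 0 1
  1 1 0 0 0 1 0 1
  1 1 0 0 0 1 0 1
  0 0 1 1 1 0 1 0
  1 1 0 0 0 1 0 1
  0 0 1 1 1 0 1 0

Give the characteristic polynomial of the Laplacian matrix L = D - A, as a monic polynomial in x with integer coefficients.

Reading degrees in the order [0, 1, 2, 3, 4, 5, 6, 7] gives [4, 4, 4, 4, 4, 4, 4, 4]; set D = diag(4, 4, 4, 4, 4, 4, 4, 4) and form L = D - A. L has integer entries, so p(x) = det(xI - L) has integer coefficients. Expanding the determinant yields x^8 - 32x^7 + 432x^6 - 3200x^5 + 14080x^4 - 36864x^3 + 53248x^2 - 32768x. The constant term is 0 because L is singular (the all-ones vector lies in its kernel).

x^8 - 32x^7 + 432x^6 - 3200x^5 + 14080x^4 - 36864x^3 + 53248x^2 - 32768x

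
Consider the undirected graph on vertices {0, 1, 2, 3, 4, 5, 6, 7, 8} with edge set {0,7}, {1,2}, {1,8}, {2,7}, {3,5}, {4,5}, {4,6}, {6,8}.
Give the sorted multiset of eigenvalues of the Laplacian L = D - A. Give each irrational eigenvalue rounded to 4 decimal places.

Reading degrees in the order [0, 1, 2, 3, 4, 5, 6, 7, 8] gives [1, 2, 2, 1, 2, 2, 2, 2, 2]; set D = diag(1, 2, 2, 1, 2, 2, 2, 2, 2) and form L = D - A. Since every row of L sums to 0, the all-ones vector is in the kernel and 0 is an eigenvalue. The single zero eigenvalue shows the graph is connected. The eigenvalues sum to 16, which equals trace(L) = 2|E|.

[0, 0.1206, 0.4679, 1, 1.6527, 2.3473, 3, 3.5321, 3.8794]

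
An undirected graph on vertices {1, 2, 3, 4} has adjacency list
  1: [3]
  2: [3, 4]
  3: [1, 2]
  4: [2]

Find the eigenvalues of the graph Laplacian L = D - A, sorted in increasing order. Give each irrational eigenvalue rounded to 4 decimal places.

Reading degrees in the order [1, 2, 3, 4] gives [1, 2, 2, 1]; set D = diag(1, 2, 2, 1) and form L = D - A. The multiplicity of 0 as a Laplacian eigenvalue equals the number of connected components. The largest eigenvalue, 3.4142, is at most the vertex count 4. By the matrix-tree theorem the graph has (1/4) * product of the nonzero eigenvalues = 1 spanning tree.

[0, 0.5858, 2, 3.4142]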